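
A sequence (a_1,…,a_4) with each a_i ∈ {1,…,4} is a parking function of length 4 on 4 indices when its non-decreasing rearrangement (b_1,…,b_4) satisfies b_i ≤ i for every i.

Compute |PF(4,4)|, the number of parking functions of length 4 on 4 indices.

125

#PF = (4−4+1)·(4+1)^(4−1) = 1 · 125 = 125 (Pollak)
Example (2,4,1,2) → sorted (1,2,2,4): b_i ≤ i ∀i, a PF.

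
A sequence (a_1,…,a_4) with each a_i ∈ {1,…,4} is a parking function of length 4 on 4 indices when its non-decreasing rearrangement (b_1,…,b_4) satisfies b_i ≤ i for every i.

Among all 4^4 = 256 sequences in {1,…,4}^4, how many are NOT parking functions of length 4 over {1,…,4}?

#PF = (5−4)·5^(4−1) = 1×125 = 125 (Pollak)
One tuple (2,4,4,4) → sorted (2,4,4,4): b_1=2>1, not a PF.
So 256 − 125 = 131 fail.

131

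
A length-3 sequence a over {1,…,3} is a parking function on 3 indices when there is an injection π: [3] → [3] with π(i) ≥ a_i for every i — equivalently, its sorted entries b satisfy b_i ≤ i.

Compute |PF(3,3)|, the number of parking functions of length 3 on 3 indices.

Count = (3−3+1)·(3+1)^(3−1) = 1 · 16 = 16 (Pollak)
Example (3,1,1) → sorted (1,1,3): b_i ≤ i ∀i, a PF.

16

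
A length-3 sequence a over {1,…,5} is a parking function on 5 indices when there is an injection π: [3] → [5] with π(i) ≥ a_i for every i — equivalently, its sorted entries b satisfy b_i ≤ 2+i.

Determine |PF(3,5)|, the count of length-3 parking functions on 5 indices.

|PF(3,5)| = (6−3)·6^(3−1) = 3×36 = 108 (Konheim–Weiss)
E.g. (1,1,2) → sorted (1,1,2): b_i ≤ 2+i ∀i, a PF.

108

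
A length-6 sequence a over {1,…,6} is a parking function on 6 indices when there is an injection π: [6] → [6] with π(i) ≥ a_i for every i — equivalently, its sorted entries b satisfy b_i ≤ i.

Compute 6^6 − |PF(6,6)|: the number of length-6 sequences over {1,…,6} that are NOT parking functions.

29849

#PF = 1·7^5 = 1 · 16807 = 16807 (Konheim–Weiss)
One tuple (6,4,4,3,5,3) → sorted (3,3,4,4,5,6): b_1=3>1, not a PF.
Total 46656; non-PF = 46656−16807 = 29849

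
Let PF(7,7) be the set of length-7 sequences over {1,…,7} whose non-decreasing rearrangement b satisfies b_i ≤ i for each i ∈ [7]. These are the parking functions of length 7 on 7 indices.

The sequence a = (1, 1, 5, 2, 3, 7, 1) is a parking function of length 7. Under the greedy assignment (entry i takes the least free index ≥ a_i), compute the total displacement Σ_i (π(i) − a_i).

Σπ(i) = 1+…+7 = 28; Σa = 1+1+5+2+3+7+1 = 20; disp = 28−20 = 8.

8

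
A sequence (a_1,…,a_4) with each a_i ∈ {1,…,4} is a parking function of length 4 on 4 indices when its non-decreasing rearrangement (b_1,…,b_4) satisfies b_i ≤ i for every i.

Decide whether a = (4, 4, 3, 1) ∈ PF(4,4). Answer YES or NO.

NO

Rearranged: b = (1, 3, 4, 4).
  b_1=1 ≤ 1
  b_2=3 > 2
  fails at i=2 ⇒ NO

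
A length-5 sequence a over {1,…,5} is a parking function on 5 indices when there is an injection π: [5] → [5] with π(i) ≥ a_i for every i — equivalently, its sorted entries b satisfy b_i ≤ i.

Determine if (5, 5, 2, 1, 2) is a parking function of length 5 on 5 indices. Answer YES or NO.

NO

Sorted: b = (1, 2, 2, 5, 5).
  b_1=1 ≤ 1
  b_2=2 ≤ 2
  b_3=2 ≤ 3
  b_4=5 > 4
  fails at i=4 ⇒ NO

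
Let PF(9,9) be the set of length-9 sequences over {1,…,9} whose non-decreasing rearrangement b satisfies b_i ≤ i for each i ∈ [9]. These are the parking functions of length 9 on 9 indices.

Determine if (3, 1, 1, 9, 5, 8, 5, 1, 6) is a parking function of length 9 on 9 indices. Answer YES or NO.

Rearranged: b = (1, 1, 1, 3, 5, 5, 6, 8, 9).
  b_1=1 ≤ 1
  b_2=1 ≤ 2
  b_3=1 ≤ 3
  b_4=3 ≤ 4
  b_5=5 ≤ 5
  b_6=5 ≤ 6
  b_7=6 ≤ 7
  b_8=8 ≤ 8
  b_9=9 ≤ 9
All bounds hold ⇒ YES

YES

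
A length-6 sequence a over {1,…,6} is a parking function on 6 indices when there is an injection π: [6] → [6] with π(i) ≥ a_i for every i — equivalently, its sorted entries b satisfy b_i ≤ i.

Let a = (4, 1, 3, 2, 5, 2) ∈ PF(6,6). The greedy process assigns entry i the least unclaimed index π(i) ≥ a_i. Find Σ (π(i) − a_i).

Σπ = 21 ({1..6} each once); Σa = 4+1+3+2+5+2 = 17; disp = 21−17 = 4.

4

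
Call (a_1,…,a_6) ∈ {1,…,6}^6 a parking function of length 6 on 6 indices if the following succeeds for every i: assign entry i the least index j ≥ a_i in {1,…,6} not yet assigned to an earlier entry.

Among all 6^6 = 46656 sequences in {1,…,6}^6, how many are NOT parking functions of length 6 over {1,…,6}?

Count = (7−6)·7^(6−1) = 1 · 16807 = 16807 (Pollak)
E.g. (5,5,3,3,5,4) → sorted (3,3,4,5,5,5): b_1=3>1, not a PF.
So 46656 − 16807 = 29849 fail.

29849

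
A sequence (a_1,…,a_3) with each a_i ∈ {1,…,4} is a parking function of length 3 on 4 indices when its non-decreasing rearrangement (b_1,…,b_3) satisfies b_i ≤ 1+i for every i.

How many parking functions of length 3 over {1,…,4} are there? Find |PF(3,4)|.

50

|PF| = (4+1−3)·(4+1)^{3−1} = 2 · 25 = 50
One tuple (1,1,4) → sorted (1,1,4): b_i ≤ 1+i ∀i, a PF.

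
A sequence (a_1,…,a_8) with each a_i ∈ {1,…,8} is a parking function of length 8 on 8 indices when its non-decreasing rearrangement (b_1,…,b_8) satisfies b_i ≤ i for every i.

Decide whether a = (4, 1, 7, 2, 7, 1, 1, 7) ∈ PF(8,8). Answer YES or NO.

Rearranged: b = (1, 1, 1, 2, 4, 7, 7, 7).
  b_1=1 ≤ 1
  b_2=1 ≤ 2
  b_3=1 ≤ 3
  b_4=2 ≤ 4
  b_5=4 ≤ 5
  b_6=7 > 6
  fails at i=6 ⇒ NO

NO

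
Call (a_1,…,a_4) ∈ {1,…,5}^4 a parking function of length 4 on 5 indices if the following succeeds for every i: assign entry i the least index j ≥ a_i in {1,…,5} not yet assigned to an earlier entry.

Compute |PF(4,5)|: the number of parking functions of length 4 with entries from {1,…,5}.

Count = (5+1−4)·(5+1)^{4−1} = 2 · 216 = 432 (Pollak)
Check (2,3,2,5) → sorted (2,2,3,5): b_i ≤ 1+i ∀i, a PF.

432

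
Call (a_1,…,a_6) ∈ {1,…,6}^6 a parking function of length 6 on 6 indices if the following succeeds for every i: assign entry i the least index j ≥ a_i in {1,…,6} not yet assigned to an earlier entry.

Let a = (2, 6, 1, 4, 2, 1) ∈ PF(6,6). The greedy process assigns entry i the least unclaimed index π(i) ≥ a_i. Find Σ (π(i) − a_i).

Σπ = 6·7/2 = 21 (π permutes [6]); Σa = 2+6+1+4+2+1 = 16; disp = 21−16 = 5.

5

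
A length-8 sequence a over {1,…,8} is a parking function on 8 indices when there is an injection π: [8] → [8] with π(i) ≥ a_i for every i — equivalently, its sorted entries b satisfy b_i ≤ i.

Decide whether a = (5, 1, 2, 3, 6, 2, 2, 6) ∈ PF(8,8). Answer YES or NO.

Order a: b = (1, 2, 2, 2, 3, 5, 6, 6).
  b_1=1 ≤ 1
  b_2=2 ≤ 2
  b_3=2 ≤ 3
  b_4=2 ≤ 4
  b_5=3 ≤ 5
  b_6=5 ≤ 6
  b_7=6 ≤ 7
  b_8=6 ≤ 8
All bounds hold ⇒ YES

YES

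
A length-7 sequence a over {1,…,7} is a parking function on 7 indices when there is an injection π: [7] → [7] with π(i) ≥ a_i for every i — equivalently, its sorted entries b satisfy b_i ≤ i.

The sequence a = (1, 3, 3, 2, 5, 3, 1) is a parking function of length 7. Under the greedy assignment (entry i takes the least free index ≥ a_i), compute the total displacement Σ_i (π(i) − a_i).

10

Σπ = 7·8/2 = 28 (π permutes [7]); Σa = 1+3+3+2+5+3+1 = 18; disp = 28−18 = 10.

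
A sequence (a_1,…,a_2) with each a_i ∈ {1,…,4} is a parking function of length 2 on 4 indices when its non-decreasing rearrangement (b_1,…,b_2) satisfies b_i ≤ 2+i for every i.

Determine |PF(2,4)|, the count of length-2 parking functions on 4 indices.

|PF| = (4−2+1)·(4+1)^(2−1) = 3×5 = 15 [KW]
One tuple (2,3) → sorted (2,3): b_i ≤ 2+i ∀i, a PF.

15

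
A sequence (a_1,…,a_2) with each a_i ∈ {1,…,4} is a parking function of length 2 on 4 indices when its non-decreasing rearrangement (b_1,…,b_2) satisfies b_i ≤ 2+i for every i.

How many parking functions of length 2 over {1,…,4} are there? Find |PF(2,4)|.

15

|PF(2,4)| = (4−2+1)·(4+1)^(2−1) = 3 · 5 = 15 (Konheim–Weiss)
E.g. (2,4) → sorted (2,4): b_i ≤ 2+i ∀i, a PF.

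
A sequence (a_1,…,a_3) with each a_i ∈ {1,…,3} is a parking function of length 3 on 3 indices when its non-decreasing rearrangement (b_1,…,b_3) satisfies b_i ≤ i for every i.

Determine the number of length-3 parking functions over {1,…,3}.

|PF| = 1·4^2 = 1×16 = 16 (Pollak)
Check (2,2,1) → sorted (1,2,2): b_i ≤ i ∀i, a PF.

16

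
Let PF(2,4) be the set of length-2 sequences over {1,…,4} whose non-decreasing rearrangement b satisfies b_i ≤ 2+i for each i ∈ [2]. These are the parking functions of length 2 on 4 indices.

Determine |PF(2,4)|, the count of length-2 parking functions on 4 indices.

Count = (4+1−2)·(4+1)^{2−1} = 3×5 = 15 [KW]
E.g. (1,1) → sorted (1,1): b_i ≤ 2+i ∀i, a PF.

15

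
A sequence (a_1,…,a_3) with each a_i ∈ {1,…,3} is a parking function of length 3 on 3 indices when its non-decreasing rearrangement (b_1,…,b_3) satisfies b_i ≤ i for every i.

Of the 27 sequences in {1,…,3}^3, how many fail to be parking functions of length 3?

|PF| = (4−3)·4^(3−1) = 1 · 16 = 16 (Pollak)
Check (3,1,3) → sorted (1,3,3): b_2=3>2, not a PF.
3^3 − 16 = 27 − 16 = 11

11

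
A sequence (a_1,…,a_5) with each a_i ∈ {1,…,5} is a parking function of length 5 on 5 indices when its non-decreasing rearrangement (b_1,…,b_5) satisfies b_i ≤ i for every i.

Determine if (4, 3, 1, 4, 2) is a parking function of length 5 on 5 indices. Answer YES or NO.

Rearranged: b = (1, 2, 3, 4, 4).
  b_1=1 ≤ 1
  b_2=2 ≤ 2
  b_3=3 ≤ 3
  b_4=4 ≤ 4
  b_5=4 ≤ 5
All bounds hold ⇒ YES

YES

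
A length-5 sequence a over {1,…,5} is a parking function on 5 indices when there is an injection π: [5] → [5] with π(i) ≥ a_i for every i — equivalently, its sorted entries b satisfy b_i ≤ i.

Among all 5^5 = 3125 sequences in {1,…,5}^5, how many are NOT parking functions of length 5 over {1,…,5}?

1829

#PF = 1·6^4 = 1 · 1296 = 1296 [KW]
One tuple (5,2,4,4,3) → sorted (2,3,4,4,5): b_1=2>1, not a PF.
Total 3125; non-PF = 3125−1296 = 1829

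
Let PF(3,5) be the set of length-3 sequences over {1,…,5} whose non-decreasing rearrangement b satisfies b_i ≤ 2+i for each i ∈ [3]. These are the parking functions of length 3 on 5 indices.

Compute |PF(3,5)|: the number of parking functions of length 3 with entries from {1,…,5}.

108

|PF(3,5)| = 3·6^2 = 3×36 = 108 (Konheim–Weiss)
One tuple (3,2,4) → sorted (2,3,4): b_i ≤ 2+i ∀i, a PF.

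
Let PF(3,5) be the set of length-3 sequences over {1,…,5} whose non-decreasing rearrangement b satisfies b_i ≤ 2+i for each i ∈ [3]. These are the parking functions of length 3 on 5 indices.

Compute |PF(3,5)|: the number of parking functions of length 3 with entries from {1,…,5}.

108

Count = (6−3)·6^(3−1) = 3×36 = 108 [KW]
Example (1,3,3) → sorted (1,3,3): b_i ≤ 2+i ∀i, a PF.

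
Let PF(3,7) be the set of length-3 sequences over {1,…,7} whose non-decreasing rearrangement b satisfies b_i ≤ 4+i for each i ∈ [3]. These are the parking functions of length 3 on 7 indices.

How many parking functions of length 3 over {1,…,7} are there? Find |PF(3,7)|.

#PF = 5·8^2 = 5×64 = 320 (Pollak)
Check (7,2,4) → sorted (2,4,7): b_i ≤ 4+i ∀i, a PF.

320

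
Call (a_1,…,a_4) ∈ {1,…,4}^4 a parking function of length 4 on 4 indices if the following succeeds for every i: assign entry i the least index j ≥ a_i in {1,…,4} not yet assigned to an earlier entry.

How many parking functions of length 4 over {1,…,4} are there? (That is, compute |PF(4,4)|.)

#PF = (5−4)·5^(4−1) = 1×125 = 125
E.g. (4,3,1,1) → sorted (1,1,3,4): b_i ≤ i ∀i, a PF.

125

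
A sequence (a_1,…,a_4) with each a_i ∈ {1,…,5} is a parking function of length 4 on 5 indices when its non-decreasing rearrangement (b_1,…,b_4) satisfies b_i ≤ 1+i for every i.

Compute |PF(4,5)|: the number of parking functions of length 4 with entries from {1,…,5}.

|PF| = (6−4)·6^(4−1) = 2×216 = 432
Check (4,2,2,2) → sorted (2,2,2,4): b_i ≤ 1+i ∀i, a PF.

432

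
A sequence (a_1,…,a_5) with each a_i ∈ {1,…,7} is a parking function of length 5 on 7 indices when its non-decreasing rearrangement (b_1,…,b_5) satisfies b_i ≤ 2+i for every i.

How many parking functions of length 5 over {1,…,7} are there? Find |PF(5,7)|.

|PF| = (7+1−5)·(7+1)^{5−1} = 3×4096 = 12288
One tuple (5,3,3,5,5) → sorted (3,3,5,5,5): b_i ≤ 2+i ∀i, a PF.

12288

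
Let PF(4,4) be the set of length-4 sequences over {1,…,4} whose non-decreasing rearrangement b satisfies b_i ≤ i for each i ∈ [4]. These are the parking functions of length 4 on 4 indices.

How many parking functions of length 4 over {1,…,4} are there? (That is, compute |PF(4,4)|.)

|PF| = (4+1−4)·(4+1)^{4−1} = 1 · 125 = 125 (Konheim–Weiss)
Check (1,2,2,4) → sorted (1,2,2,4): b_i ≤ i ∀i, a PF.

125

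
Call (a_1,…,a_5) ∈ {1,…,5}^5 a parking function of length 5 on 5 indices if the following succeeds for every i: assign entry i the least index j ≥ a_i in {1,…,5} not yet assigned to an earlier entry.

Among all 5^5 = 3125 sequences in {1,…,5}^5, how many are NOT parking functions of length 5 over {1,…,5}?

1829

|PF(5,5)| = (6−5)·6^(5−1) = 1 · 1296 = 1296 (Konheim–Weiss)
Example (5,4,3,2,4) → sorted (2,3,4,4,5): b_1=2>1, not a PF.
Total 3125; non-PF = 3125−1296 = 1829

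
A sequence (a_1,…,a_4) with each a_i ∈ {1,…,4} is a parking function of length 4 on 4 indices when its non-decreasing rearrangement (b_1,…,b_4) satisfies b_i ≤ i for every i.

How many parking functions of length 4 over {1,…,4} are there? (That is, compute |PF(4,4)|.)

Count = 1·5^3 = 1×125 = 125 (Konheim–Weiss)
Example (1,4,2,1) → sorted (1,1,2,4): b_i ≤ i ∀i, a PF.

125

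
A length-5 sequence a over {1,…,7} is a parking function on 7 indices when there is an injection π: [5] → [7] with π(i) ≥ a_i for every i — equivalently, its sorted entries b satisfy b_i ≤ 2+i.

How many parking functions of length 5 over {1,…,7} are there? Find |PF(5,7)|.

Count = 3·8^4 = 3·4096 = 12288 [KW]
Example (2,3,6,2,3) → sorted (2,2,3,3,6): b_i ≤ 2+i ∀i, a PF.

12288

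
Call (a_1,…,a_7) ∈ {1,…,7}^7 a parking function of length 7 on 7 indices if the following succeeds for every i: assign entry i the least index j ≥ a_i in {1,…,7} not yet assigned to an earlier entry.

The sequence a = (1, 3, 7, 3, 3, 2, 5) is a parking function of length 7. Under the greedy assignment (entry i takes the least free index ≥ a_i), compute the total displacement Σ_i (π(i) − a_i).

Σπ = 7·8/2 = 28 (π permutes [7]); Σa = 1+3+7+3+3+2+5 = 24; disp = 28−24 = 4.

4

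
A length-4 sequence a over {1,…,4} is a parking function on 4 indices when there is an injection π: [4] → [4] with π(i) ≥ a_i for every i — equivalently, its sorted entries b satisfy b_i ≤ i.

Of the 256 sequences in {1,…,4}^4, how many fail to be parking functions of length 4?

|PF(4,4)| = (4+1−4)·(4+1)^{4−1} = 1×125 = 125 (Konheim–Weiss)
E.g. (3,3,4,3) → sorted (3,3,3,4): b_1=3>1, not a PF.
So 256 − 125 = 131 fail.

131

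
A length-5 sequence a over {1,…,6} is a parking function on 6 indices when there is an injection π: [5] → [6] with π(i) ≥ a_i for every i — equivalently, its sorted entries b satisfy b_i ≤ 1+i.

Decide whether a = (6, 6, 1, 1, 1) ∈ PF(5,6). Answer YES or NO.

NO

Rearranged: b = (1, 1, 1, 6, 6).
  b_1=1 ≤ 2
  b_2=1 ≤ 3
  b_3=1 ≤ 4
  b_4=6 > 5
  fails at i=4 ⇒ NO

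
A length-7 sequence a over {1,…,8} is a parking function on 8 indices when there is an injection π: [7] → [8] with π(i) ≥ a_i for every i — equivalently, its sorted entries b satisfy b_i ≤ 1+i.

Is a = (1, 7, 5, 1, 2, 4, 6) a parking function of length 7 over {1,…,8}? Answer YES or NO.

Rearranged: b = (1, 1, 2, 4, 5, 6, 7).
  b_1=1 ≤ 2
  b_2=1 ≤ 3
  b_3=2 ≤ 4
  b_4=4 ≤ 5
  b_5=5 ≤ 6
  b_6=6 ≤ 7
  b_7=7 ≤ 8
All bounds hold ⇒ YES

YES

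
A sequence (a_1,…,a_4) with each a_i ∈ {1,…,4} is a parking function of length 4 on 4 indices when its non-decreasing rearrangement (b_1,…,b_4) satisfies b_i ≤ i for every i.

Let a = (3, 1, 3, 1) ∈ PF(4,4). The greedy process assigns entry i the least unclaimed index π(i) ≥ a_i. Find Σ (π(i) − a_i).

Σπ(i) = 1+…+4 = 10; Σa = 3+1+3+1 = 8; disp = 10−8 = 2.

2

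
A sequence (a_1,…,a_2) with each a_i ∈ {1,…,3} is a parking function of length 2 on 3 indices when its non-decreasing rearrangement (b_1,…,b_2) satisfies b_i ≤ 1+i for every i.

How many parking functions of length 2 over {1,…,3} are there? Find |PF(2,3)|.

8

Count = (3−2+1)·(3+1)^(2−1) = 2·4 = 8
Check (1,2) → sorted (1,2): b_i ≤ 1+i ∀i, a PF.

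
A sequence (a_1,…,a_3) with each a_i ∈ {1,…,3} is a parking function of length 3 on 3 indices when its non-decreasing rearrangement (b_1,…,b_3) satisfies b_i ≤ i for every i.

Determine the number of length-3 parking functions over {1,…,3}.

16

#PF = (3+1−3)·(3+1)^{3−1} = 1 · 16 = 16 [KW]
Check (3,1,2) → sorted (1,2,3): b_i ≤ i ∀i, a PF.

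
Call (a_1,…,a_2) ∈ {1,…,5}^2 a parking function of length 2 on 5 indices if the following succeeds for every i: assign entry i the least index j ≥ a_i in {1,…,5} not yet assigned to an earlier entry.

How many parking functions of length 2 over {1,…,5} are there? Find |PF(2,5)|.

24

Count = (5+1−2)·(5+1)^{2−1} = 4·6 = 24 (Pollak)
Check (1,2) → sorted (1,2): b_i ≤ 3+i ∀i, a PF.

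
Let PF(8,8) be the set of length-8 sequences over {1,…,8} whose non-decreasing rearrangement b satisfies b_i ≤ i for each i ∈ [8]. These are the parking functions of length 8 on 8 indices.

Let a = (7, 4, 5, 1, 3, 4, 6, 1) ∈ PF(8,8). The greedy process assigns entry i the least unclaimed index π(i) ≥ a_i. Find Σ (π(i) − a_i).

Σπ = 36 ({1..8} each once); Σa = 7+4+5+1+3+4+6+1 = 31; disp = 36−31 = 5.

5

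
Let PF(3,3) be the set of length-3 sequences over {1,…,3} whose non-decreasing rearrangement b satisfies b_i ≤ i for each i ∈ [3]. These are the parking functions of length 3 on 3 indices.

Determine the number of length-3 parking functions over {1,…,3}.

16

Count = (4−3)·4^(3−1) = 1·16 = 16 (Pollak)
Example (1,2,1) → sorted (1,1,2): b_i ≤ i ∀i, a PF.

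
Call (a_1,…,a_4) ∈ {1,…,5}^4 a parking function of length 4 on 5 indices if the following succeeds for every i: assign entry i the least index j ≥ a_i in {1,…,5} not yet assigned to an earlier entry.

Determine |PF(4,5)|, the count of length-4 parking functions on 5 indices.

#PF = (5+1−4)·(5+1)^{4−1} = 2·216 = 432
E.g. (1,4,3,1) → sorted (1,1,3,4): b_i ≤ 1+i ∀i, a PF.

432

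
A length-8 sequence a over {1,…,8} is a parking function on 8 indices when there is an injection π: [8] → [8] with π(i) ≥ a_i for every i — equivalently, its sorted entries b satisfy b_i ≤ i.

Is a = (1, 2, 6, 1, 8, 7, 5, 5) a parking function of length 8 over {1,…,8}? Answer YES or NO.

NO

Order a: b = (1, 1, 2, 5, 5, 6, 7, 8).
  b_1=1 ≤ 1
  b_2=1 ≤ 2
  b_3=2 ≤ 3
  b_4=5 > 4
  fails at i=4 ⇒ NO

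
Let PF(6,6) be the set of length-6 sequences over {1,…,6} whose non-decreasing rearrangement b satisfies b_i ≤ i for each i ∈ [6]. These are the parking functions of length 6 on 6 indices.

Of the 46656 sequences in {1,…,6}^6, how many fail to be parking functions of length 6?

29849

|PF(6,6)| = 1·7^5 = 1·16807 = 16807 [KW]
E.g. (6,3,6,4,3,3) → sorted (3,3,3,4,6,6): b_1=3>1, not a PF.
6^6 − 16807 = 46656 − 16807 = 29849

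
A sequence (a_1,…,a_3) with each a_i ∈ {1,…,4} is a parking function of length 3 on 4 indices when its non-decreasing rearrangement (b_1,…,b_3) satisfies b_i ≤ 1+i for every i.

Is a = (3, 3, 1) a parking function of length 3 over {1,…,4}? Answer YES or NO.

Rearranged: b = (1, 3, 3).
  b_1=1 ≤ 2
  b_2=3 ≤ 3
  b_3=3 ≤ 4
All bounds hold ⇒ YES

YES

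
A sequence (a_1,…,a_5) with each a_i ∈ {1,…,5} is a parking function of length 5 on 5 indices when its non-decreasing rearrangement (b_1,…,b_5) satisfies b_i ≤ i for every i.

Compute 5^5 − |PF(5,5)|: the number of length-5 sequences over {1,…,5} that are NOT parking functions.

1829

#PF = 1·6^4 = 1 · 1296 = 1296
Check (5,5,5,4,3) → sorted (3,4,5,5,5): b_1=3>1, not a PF.
So 3125 − 1296 = 1829 fail.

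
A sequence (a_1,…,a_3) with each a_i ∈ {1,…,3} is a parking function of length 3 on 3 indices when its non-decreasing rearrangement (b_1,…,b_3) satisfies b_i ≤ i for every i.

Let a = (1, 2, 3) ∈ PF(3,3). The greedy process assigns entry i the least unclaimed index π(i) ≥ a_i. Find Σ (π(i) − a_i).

Σπ = 6 ({1..3} each once); Σa = 1+2+3 = 6; disp = 6−6 = 0.

0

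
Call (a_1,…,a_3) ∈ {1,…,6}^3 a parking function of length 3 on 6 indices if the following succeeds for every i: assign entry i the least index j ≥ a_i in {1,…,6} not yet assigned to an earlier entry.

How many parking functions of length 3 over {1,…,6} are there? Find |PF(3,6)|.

|PF(3,6)| = 4·7^2 = 4 · 49 = 196 [KW]
One tuple (6,1,4) → sorted (1,4,6): b_i ≤ 3+i ∀i, a PF.

196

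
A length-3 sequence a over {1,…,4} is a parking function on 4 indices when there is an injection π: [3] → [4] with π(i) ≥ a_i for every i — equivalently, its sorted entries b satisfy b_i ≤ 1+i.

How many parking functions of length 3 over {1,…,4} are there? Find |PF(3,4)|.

50

#PF = (4+1−3)·(4+1)^{3−1} = 2 · 25 = 50
Example (3,4,2) → sorted (2,3,4): b_i ≤ 1+i ∀i, a PF.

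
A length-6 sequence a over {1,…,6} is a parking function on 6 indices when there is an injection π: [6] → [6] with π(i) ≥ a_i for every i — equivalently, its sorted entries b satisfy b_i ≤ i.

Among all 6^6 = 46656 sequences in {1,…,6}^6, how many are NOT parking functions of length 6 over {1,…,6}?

Count = (7−6)·7^(6−1) = 1·16807 = 16807
Example (6,5,6,5,5,4) → sorted (4,5,5,5,6,6): b_1=4>1, not a PF.
Total 46656; non-PF = 46656−16807 = 29849

29849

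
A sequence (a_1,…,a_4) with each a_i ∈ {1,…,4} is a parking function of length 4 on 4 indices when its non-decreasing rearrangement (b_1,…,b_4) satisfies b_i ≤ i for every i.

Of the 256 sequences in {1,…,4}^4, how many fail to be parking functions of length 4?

131

Count = (4+1−4)·(4+1)^{4−1} = 1·125 = 125 (Konheim–Weiss)
Example (3,4,3,4) → sorted (3,3,4,4): b_1=3>1, not a PF.
4^4 − 125 = 256 − 125 = 131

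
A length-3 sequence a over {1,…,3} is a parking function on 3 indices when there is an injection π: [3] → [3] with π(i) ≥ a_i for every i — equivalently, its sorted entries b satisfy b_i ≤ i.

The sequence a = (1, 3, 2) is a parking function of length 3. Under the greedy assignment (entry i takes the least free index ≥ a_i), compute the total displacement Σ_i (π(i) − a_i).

Σπ = 3·4/2 = 6 (π permutes [3]); Σa = 1+3+2 = 6; disp = 6−6 = 0.

0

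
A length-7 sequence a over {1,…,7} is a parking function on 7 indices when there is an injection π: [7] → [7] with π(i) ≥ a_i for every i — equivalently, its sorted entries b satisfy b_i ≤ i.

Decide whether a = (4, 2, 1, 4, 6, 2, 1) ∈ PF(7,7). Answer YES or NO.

Sorted: b = (1, 1, 2, 2, 4, 4, 6).
  b_1=1 ≤ 1
  b_2=1 ≤ 2
  b_3=2 ≤ 3
  b_4=2 ≤ 4
  b_5=4 ≤ 5
  b_6=4 ≤ 6
  b_7=6 ≤ 7
All bounds hold ⇒ YES

YES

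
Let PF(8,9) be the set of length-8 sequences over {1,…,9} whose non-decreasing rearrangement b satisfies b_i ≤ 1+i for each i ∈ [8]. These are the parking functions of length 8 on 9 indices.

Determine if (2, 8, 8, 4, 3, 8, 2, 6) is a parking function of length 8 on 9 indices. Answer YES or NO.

NO

Sorted: b = (2, 2, 3, 4, 6, 8, 8, 8).
  b_1=2 ≤ 2
  b_2=2 ≤ 3
  b_3=3 ≤ 4
  b_4=4 ≤ 5
  b_5=6 ≤ 6
  b_6=8 > 7
  fails at i=6 ⇒ NO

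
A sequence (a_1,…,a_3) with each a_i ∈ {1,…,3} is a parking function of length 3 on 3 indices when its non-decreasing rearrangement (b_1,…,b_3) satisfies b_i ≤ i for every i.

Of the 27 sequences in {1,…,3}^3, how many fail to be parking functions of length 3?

11

|PF| = (3+1−3)·(3+1)^{3−1} = 1 · 16 = 16 (Pollak)
One tuple (3,3,3) → sorted (3,3,3): b_1=3>1, not a PF.
3^3 − 16 = 27 − 16 = 11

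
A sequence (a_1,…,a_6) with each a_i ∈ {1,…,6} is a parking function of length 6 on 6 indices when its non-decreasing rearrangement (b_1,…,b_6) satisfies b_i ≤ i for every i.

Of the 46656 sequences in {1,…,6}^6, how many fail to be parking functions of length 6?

|PF(6,6)| = 1·7^5 = 1 · 16807 = 16807
Example (6,5,5,5,4,5) → sorted (4,5,5,5,5,6): b_1=4>1, not a PF.
Total 46656; non-PF = 46656−16807 = 29849

29849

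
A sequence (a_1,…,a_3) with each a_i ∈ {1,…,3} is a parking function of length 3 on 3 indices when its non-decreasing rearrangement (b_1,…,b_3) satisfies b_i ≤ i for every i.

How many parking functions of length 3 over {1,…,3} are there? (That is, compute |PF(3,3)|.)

|PF| = (3−3+1)·(3+1)^(3−1) = 1 · 16 = 16 (Pollak)
E.g. (1,2,3) → sorted (1,2,3): b_i ≤ i ∀i, a PF.

16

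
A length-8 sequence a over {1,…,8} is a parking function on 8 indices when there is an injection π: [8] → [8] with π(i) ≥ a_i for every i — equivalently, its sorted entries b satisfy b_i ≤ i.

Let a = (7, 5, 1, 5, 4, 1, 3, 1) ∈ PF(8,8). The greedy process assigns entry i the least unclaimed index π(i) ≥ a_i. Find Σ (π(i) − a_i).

9

Σπ(i) = 1+…+8 = 36; Σa = 7+5+1+5+4+1+3+1 = 27; disp = 36−27 = 9.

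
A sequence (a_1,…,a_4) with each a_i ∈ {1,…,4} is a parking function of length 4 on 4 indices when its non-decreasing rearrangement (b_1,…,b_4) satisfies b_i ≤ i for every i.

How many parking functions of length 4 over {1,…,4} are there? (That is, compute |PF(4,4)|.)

125

|PF(4,4)| = (5−4)·5^(4−1) = 1·125 = 125
E.g. (2,1,4,2) → sorted (1,2,2,4): b_i ≤ i ∀i, a PF.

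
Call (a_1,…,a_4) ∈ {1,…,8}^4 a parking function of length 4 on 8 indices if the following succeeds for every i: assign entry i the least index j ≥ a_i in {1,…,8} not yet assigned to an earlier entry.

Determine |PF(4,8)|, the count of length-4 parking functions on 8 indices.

3645

|PF(4,8)| = 5·9^3 = 5 · 729 = 3645
E.g. (2,2,6,7) → sorted (2,2,6,7): b_i ≤ 4+i ∀i, a PF.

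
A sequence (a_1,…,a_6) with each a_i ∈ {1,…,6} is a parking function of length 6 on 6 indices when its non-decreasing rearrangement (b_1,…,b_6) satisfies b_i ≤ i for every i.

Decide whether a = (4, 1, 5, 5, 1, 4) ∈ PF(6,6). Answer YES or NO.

NO

Order a: b = (1, 1, 4, 4, 5, 5).
  b_1=1 ≤ 1
  b_2=1 ≤ 2
  b_3=4 > 3
  fails at i=3 ⇒ NO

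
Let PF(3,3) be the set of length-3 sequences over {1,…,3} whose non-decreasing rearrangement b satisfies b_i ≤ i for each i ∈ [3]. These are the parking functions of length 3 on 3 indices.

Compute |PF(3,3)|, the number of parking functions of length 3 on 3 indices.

|PF(3,3)| = (3−3+1)·(3+1)^(3−1) = 1·16 = 16
E.g. (1,2,2) → sorted (1,2,2): b_i ≤ i ∀i, a PF.

16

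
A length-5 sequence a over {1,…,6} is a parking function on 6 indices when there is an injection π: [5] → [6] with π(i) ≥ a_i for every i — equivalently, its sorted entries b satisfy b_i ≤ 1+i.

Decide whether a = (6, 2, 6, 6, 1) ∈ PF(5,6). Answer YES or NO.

NO

Rearranged: b = (1, 2, 6, 6, 6).
  b_1=1 ≤ 2
  b_2=2 ≤ 3
  b_3=6 > 4
  fails at i=3 ⇒ NO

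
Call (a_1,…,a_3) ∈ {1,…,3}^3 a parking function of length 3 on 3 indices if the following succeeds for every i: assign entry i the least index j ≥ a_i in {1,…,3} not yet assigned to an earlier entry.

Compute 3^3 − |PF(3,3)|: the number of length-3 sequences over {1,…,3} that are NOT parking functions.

11

Count = (3−3+1)·(3+1)^(3−1) = 1·16 = 16
Example (3,3,2) → sorted (2,3,3): b_1=2>1, not a PF.
So 27 − 16 = 11 fail.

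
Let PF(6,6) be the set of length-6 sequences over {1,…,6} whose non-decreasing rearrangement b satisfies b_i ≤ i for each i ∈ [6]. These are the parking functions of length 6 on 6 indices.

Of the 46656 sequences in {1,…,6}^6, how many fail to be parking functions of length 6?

29849

#PF = (7−6)·7^(6−1) = 1·16807 = 16807 [KW]
Check (3,3,2,5,2,4) → sorted (2,2,3,3,4,5): b_1=2>1, not a PF.
So 46656 − 16807 = 29849 fail.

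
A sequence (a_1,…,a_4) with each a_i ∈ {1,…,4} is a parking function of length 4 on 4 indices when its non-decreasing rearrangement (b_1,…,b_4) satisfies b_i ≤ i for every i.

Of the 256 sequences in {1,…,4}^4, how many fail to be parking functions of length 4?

131

Count = (5−4)·5^(4−1) = 1×125 = 125 (Pollak)
One tuple (3,2,2,2) → sorted (2,2,2,3): b_1=2>1, not a PF.
So 256 − 125 = 131 fail.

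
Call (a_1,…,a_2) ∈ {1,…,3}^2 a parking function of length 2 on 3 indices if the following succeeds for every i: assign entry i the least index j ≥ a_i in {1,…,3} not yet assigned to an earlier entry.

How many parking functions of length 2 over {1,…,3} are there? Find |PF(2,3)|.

|PF| = 2·4^1 = 2×4 = 8 [KW]
E.g. (1,3) → sorted (1,3): b_i ≤ 1+i ∀i, a PF.

8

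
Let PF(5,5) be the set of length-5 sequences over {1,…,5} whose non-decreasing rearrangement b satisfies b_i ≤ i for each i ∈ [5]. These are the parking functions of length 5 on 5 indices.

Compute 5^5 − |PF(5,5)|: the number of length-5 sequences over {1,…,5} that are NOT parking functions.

|PF(5,5)| = 1·6^4 = 1×1296 = 1296 (Pollak)
Example (5,5,5,2,1) → sorted (1,2,5,5,5): b_3=5>3, not a PF.
So 3125 − 1296 = 1829 fail.

1829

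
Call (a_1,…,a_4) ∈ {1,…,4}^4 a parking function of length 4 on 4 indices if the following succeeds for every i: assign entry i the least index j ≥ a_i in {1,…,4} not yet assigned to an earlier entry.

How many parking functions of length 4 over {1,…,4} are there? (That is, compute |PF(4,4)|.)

125

#PF = (4+1−4)·(4+1)^{4−1} = 1×125 = 125 (Konheim–Weiss)
E.g. (1,1,2,1) → sorted (1,1,1,2): b_i ≤ i ∀i, a PF.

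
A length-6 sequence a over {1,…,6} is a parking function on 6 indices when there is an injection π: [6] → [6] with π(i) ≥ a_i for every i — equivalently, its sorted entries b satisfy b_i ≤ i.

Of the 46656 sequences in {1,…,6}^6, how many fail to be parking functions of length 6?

29849

Count = (6−6+1)·(6+1)^(6−1) = 1·16807 = 16807
Check (5,3,2,1,6,6) → sorted (1,2,3,5,6,6): b_4=5>4, not a PF.
So 46656 − 16807 = 29849 fail.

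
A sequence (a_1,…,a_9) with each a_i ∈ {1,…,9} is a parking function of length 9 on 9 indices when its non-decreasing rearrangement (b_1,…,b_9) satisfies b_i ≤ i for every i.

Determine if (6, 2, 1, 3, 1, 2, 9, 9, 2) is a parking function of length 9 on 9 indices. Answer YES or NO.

Sorted: b = (1, 1, 2, 2, 2, 3, 6, 9, 9).
  b_1=1 ≤ 1
  b_2=1 ≤ 2
  b_3=2 ≤ 3
  b_4=2 ≤ 4
  b_5=2 ≤ 5
  b_6=3 ≤ 6
  b_7=6 ≤ 7
  b_8=9 > 8
  fails at i=8 ⇒ NO

NO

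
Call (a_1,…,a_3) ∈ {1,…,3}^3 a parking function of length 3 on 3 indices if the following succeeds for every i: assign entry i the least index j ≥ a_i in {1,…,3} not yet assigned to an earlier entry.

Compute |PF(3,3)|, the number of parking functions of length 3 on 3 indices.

|PF| = (4−3)·4^(3−1) = 1×16 = 16 (Pollak)
One tuple (1,2,1) → sorted (1,1,2): b_i ≤ i ∀i, a PF.

16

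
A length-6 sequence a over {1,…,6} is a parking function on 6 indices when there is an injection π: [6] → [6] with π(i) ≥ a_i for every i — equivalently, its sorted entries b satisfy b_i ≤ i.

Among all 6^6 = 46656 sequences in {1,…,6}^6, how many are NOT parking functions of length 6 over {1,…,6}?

29849

|PF| = (7−6)·7^(6−1) = 1×16807 = 16807 (Pollak)
Check (5,4,6,1,6,6) → sorted (1,4,5,6,6,6): b_2=4>2, not a PF.
So 46656 − 16807 = 29849 fail.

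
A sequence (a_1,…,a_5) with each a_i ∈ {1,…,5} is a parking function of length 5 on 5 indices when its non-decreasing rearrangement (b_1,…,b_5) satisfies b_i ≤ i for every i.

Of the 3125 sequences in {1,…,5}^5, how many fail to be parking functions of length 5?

Count = (5−5+1)·(5+1)^(5−1) = 1·1296 = 1296 (Konheim–Weiss)
Check (2,4,4,5,5) → sorted (2,4,4,5,5): b_1=2>1, not a PF.
So 3125 − 1296 = 1829 fail.

1829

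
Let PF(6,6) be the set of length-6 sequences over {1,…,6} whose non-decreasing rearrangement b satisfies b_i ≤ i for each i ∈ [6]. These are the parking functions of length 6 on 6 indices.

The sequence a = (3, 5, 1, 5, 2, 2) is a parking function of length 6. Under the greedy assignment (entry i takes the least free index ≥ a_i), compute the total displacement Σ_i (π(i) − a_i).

Σπ(i) = 1+…+6 = 21; Σa = 3+5+1+5+2+2 = 18; disp = 21−18 = 3.

3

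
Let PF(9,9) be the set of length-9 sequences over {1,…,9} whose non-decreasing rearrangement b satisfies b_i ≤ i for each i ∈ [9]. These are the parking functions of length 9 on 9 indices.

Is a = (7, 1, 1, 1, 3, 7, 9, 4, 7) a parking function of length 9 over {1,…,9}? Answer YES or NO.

Sorted: b = (1, 1, 1, 3, 4, 7, 7, 7, 9).
  b_1=1 ≤ 1
  b_2=1 ≤ 2
  b_3=1 ≤ 3
  b_4=3 ≤ 4
  b_5=4 ≤ 5
  b_6=7 > 6
  fails at i=6 ⇒ NO

NO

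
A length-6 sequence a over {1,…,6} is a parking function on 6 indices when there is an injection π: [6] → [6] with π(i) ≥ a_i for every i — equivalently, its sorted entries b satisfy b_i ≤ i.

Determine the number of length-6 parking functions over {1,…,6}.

16807

#PF = (6−6+1)·(6+1)^(6−1) = 1 · 16807 = 16807 [KW]
One tuple (1,2,3,4,1,3) → sorted (1,1,2,3,3,4): b_i ≤ i ∀i, a PF.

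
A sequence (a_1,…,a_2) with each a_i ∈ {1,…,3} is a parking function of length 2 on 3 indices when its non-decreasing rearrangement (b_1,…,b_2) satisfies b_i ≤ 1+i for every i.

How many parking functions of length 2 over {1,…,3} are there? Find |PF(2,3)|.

8

|PF| = (4−2)·4^(2−1) = 2·4 = 8 (Konheim–Weiss)
Example (2,3) → sorted (2,3): b_i ≤ 1+i ∀i, a PF.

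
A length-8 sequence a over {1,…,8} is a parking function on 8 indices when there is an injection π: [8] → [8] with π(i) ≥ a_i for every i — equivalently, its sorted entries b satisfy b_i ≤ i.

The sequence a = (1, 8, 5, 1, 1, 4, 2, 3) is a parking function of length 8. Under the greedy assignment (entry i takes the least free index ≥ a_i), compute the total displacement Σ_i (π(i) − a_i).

11

Σπ(i) = 1+…+8 = 36; Σa = 1+8+5+1+1+4+2+3 = 25; disp = 36−25 = 11.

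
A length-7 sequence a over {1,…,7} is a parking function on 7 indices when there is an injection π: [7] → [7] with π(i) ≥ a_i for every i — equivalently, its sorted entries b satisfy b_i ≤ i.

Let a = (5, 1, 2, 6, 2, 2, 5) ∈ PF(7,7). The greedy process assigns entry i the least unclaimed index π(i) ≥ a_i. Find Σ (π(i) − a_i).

5

Σπ(i) = 1+…+7 = 28; Σa = 5+1+2+6+2+2+5 = 23; disp = 28−23 = 5.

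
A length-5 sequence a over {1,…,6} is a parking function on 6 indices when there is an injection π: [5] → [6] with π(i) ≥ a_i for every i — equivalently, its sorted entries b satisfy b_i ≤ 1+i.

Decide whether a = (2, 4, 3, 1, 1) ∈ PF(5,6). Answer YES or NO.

Order a: b = (1, 1, 2, 3, 4).
  b_1=1 ≤ 2
  b_2=1 ≤ 3
  b_3=2 ≤ 4
  b_4=3 ≤ 5
  b_5=4 ≤ 6
All bounds hold ⇒ YES

YES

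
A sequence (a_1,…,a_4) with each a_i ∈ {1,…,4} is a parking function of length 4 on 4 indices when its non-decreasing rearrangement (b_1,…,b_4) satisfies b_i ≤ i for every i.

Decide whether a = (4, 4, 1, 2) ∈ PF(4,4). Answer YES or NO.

NO

Order a: b = (1, 2, 4, 4).
  b_1=1 ≤ 1
  b_2=2 ≤ 2
  b_3=4 > 3
  fails at i=3 ⇒ NO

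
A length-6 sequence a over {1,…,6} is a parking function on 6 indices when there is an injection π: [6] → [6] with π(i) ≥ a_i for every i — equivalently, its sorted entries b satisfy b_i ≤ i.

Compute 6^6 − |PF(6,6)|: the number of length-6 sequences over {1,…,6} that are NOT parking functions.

Count = (6+1−6)·(6+1)^{6−1} = 1·16807 = 16807 (Pollak)
E.g. (6,6,4,2,4,4) → sorted (2,4,4,4,6,6): b_1=2>1, not a PF.
So 46656 − 16807 = 29849 fail.

29849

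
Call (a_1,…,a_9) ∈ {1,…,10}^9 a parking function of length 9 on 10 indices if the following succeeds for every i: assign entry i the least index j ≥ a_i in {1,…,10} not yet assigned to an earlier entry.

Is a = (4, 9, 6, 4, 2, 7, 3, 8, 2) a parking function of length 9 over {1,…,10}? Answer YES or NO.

Rearranged: b = (2, 2, 3, 4, 4, 6, 7, 8, 9).
  b_1=2 ≤ 2
  b_2=2 ≤ 3
  b_3=3 ≤ 4
  b_4=4 ≤ 5
  b_5=4 ≤ 6
  b_6=6 ≤ 7
  b_7=7 ≤ 8
  b_8=8 ≤ 9
  b_9=9 ≤ 10
All bounds hold ⇒ YES

YES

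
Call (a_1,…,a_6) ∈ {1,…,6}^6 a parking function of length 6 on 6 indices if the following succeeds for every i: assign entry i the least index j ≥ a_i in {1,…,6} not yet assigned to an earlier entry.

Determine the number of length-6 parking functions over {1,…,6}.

16807

#PF = (6−6+1)·(6+1)^(6−1) = 1×16807 = 16807
Check (6,1,2,3,5,1) → sorted (1,1,2,3,5,6): b_i ≤ i ∀i, a PF.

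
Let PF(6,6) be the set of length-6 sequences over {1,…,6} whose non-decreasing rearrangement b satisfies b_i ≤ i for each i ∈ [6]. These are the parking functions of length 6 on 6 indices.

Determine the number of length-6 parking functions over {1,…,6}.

|PF| = 1·7^5 = 1 · 16807 = 16807 (Pollak)
Example (2,1,6,2,4,2) → sorted (1,2,2,2,4,6): b_i ≤ i ∀i, a PF.

16807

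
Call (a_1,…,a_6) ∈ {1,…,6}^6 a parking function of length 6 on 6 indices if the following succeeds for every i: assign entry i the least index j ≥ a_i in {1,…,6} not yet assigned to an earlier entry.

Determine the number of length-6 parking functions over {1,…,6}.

|PF(6,6)| = (6+1−6)·(6+1)^{6−1} = 1·16807 = 16807
One tuple (6,5,3,2,1,4) → sorted (1,2,3,4,5,6): b_i ≤ i ∀i, a PF.

16807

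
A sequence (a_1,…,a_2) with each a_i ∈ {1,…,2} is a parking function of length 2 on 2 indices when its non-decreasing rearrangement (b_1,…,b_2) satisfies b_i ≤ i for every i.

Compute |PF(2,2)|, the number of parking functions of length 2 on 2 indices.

3

|PF(2,2)| = 1·3^1 = 1 · 3 = 3 [KW]
Example (2,1) → sorted (1,2): b_i ≤ i ∀i, a PF.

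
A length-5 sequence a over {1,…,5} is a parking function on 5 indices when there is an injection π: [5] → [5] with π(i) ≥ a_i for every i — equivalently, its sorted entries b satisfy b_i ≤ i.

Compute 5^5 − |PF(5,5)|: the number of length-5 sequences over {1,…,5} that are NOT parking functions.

|PF(5,5)| = (5+1−5)·(5+1)^{5−1} = 1×1296 = 1296
E.g. (5,5,1,5,3) → sorted (1,3,5,5,5): b_2=3>2, not a PF.
So 3125 − 1296 = 1829 fail.

1829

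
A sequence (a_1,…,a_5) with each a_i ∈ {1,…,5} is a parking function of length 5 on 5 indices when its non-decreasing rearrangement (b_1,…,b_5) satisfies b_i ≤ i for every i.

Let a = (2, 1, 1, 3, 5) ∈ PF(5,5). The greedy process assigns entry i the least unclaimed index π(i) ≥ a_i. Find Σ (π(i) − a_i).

3

Σπ = 15 ({1..5} each once); Σa = 2+1+1+3+5 = 12; disp = 15−12 = 3.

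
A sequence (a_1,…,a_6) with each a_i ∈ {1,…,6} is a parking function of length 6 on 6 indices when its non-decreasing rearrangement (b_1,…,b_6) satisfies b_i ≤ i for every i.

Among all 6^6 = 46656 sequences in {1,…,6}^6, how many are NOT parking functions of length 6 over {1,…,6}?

|PF(6,6)| = (6−6+1)·(6+1)^(6−1) = 1 · 16807 = 16807 (Konheim–Weiss)
One tuple (5,2,6,6,2,6) → sorted (2,2,5,6,6,6): b_1=2>1, not a PF.
Total 46656; non-PF = 46656−16807 = 29849

29849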